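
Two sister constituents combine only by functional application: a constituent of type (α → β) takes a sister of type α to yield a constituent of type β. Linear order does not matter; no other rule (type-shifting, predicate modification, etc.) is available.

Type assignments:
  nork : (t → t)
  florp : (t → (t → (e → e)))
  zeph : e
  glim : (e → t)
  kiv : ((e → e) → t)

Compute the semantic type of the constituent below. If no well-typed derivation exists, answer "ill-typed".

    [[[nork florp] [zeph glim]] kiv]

ill-typed

At [nork florp]: neither (t → t) nor (t → (t → (e → e))) can take the other as argument; the node is ill-typed.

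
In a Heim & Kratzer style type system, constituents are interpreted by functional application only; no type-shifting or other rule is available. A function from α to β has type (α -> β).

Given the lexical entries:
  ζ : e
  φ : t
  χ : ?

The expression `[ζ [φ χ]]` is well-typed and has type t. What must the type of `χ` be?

For [ζ [φ χ]] to have type t with ζ of type e, [φ χ] must be the function: [φ χ] : (e -> t).
For [φ χ] to have type (e -> t) with φ of type t, χ must be the function: χ : (t -> (e -> t)).

(t -> (e -> t))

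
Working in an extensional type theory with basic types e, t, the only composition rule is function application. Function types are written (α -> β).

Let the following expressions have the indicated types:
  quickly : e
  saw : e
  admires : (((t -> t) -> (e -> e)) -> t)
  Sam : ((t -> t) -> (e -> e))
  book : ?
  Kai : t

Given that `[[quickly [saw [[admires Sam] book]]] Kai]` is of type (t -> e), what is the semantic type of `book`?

(t -> (e -> (e -> (t -> (t -> e)))))

[[quickly [saw [[admires Sam] book]]] Kai] is required to be (t -> e). Kai : t cannot yield (t -> e) as functor, so [quickly [saw [[admires Sam] book]]] : (t -> (t -> e)).
[quickly [saw [[admires Sam] book]]] is required to be (t -> (t -> e)). quickly : e cannot yield (t -> (t -> e)) as functor, so [saw [[admires Sam] book]] : (e -> (t -> (t -> e))).
[saw [[admires Sam] book]] is required to be (e -> (t -> (t -> e))). saw : e cannot yield (e -> (t -> (t -> e))) as functor, so [[admires Sam] book] : (e -> (e -> (t -> (t -> e)))).
[[admires Sam] book] is required to be (e -> (e -> (t -> (t -> e)))). [admires Sam] : t cannot yield (e -> (e -> (t -> (t -> e)))) as functor, so book : (t -> (e -> (e -> (t -> (t -> e))))).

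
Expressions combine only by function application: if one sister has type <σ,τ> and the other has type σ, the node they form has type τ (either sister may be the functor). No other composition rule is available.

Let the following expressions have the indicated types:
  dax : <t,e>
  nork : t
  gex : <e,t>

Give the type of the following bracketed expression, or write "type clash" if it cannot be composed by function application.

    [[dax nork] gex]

t

At [dax nork], dax : <t,e> takes nork : t, giving e.
At [[dax nork] gex], gex : <e,t> takes [dax nork] : e, giving t.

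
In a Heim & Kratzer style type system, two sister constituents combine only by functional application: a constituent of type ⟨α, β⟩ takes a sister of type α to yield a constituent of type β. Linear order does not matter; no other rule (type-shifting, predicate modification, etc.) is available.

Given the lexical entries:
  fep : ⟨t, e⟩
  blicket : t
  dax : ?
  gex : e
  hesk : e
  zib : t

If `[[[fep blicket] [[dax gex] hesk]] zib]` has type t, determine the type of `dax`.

At [[[fep blicket] [[dax gex] hesk]] zib] (required: t): zib is t, which is not a function with range t; hence [[fep blicket] [[dax gex] hesk]] is the functor — type ⟨t, t⟩.
At [[fep blicket] [[dax gex] hesk]] (required: ⟨t, t⟩): [fep blicket] is e, which is not a function with range ⟨t, t⟩; hence [[dax gex] hesk] is the functor — type ⟨e, ⟨t, t⟩⟩.
At [[dax gex] hesk] (required: ⟨e, ⟨t, t⟩⟩): hesk is e, which is not a function with range ⟨e, ⟨t, t⟩⟩; hence [dax gex] is the functor — type ⟨e, ⟨e, ⟨t, t⟩⟩⟩.
At [dax gex] (required: ⟨e, ⟨e, ⟨t, t⟩⟩⟩): gex is e, which is not a function with range ⟨e, ⟨e, ⟨t, t⟩⟩⟩; hence dax is the functor — type ⟨e, ⟨e, ⟨e, ⟨t, t⟩⟩⟩⟩.

⟨e, ⟨e, ⟨e, ⟨t, t⟩⟩⟩⟩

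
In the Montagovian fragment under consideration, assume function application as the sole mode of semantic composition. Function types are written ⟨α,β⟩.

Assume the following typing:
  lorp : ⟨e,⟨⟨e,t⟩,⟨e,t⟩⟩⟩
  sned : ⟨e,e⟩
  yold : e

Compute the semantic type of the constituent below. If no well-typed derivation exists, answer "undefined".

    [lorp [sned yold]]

[sned yold]: sned is ⟨e,e⟩, yold is e; result e.
[lorp [sned yold]]: lorp is ⟨e,⟨⟨e,t⟩,⟨e,t⟩⟩⟩, [sned yold] is e; result ⟨⟨e,t⟩,⟨e,t⟩⟩.

⟨⟨e,t⟩,⟨e,t⟩⟩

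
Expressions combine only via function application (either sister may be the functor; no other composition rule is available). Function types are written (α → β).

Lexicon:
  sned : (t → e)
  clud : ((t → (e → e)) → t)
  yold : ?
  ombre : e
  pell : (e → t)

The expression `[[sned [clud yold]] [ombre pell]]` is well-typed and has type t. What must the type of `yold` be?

[[sned [clud yold]] [ombre pell]] is required to be t. [ombre pell] : t cannot yield t as functor, so [sned [clud yold]] : (t → t).
[sned [clud yold]] is required to be (t → t). sned : (t → e) cannot yield (t → t) as functor, so [clud yold] : ((t → e) → (t → t)).
[clud yold] is required to be ((t → e) → (t → t)). clud : ((t → (e → e)) → t) cannot yield ((t → e) → (t → t)) as functor, so yold : (((t → (e → e)) → t) → ((t → e) → (t → t))).

(((t → (e → e)) → t) → ((t → e) → (t → t)))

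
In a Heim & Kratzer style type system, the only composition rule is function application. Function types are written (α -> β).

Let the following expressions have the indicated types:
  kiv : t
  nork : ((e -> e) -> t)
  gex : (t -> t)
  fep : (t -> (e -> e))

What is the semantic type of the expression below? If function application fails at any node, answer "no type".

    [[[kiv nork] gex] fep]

no type

At [kiv nork]: neither t nor ((e -> e) -> t) can take the other as argument; the node is ill-typed.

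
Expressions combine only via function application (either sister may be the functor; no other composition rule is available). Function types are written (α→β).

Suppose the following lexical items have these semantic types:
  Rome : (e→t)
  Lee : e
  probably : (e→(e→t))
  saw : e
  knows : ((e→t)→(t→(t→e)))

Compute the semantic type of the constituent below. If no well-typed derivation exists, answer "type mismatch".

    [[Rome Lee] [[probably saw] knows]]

(t→e)

[Rome Lee]: Rome is (e→t), Lee is e; result t.
[probably saw]: probably is (e→(e→t)), saw is e; result (e→t).
[[probably saw] knows]: knows is ((e→t)→(t→(t→e))), [probably saw] is (e→t); result (t→(t→e)).
[[Rome Lee] [[probably saw] knows]]: [[probably saw] knows] is (t→(t→e)), [Rome Lee] is t; result (t→e).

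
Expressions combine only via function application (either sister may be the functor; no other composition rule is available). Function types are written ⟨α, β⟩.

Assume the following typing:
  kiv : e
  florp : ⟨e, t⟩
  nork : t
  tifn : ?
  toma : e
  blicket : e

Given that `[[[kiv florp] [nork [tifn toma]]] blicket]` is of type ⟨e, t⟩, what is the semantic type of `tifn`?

[[[kiv florp] [nork [tifn toma]]] blicket] must have type ⟨e, t⟩. The sister blicket has type e; that is not a function onto ⟨e, t⟩, so [[kiv florp] [nork [tifn toma]]] must be the functor, of type ⟨e, ⟨e, t⟩⟩.
[[kiv florp] [nork [tifn toma]]] must have type ⟨e, ⟨e, t⟩⟩. The sister [kiv florp] has type t; that is not a function onto ⟨e, ⟨e, t⟩⟩, so [nork [tifn toma]] must be the functor, of type ⟨t, ⟨e, ⟨e, t⟩⟩⟩.
[nork [tifn toma]] must have type ⟨t, ⟨e, ⟨e, t⟩⟩⟩. The sister nork has type t; that is not a function onto ⟨t, ⟨e, ⟨e, t⟩⟩⟩, so [tifn toma] must be the functor, of type ⟨t, ⟨t, ⟨e, ⟨e, t⟩⟩⟩⟩.
[tifn toma] must have type ⟨t, ⟨t, ⟨e, ⟨e, t⟩⟩⟩⟩. The sister toma has type e; that is not a function onto ⟨t, ⟨t, ⟨e, ⟨e, t⟩⟩⟩⟩, so tifn must be the functor, of type ⟨e, ⟨t, ⟨t, ⟨e, ⟨e, t⟩⟩⟩⟩⟩.

⟨e, ⟨t, ⟨t, ⟨e, ⟨e, t⟩⟩⟩⟩⟩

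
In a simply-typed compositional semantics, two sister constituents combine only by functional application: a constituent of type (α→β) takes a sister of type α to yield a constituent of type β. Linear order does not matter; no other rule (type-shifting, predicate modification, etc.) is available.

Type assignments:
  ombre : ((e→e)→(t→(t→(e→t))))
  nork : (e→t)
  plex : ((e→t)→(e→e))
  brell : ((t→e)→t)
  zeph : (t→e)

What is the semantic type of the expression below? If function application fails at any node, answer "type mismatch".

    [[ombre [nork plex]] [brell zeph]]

(t→(e→t))

At [nork plex], plex : ((e→t)→(e→e)) takes nork : (e→t), giving (e→e).
At [ombre [nork plex]], ombre : ((e→e)→(t→(t→(e→t)))) takes [nork plex] : (e→e), giving (t→(t→(e→t))).
At [brell zeph], brell : ((t→e)→t) takes zeph : (t→e), giving t.
At [[ombre [nork plex]] [brell zeph]], [ombre [nork plex]] : (t→(t→(e→t))) takes [brell zeph] : t, giving (t→(e→t)).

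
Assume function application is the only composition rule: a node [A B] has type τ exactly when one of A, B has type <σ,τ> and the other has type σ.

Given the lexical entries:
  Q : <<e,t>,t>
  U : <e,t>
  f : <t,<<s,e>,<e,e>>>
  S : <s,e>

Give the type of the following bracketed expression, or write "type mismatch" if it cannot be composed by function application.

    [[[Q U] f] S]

<e,e>

[Q U] — Q of type <<e,t>,t> combines with U of type <e,t>: type t.
[[Q U] f] — f of type <t,<<s,e>,<e,e>>> combines with [Q U] of type t: type <<s,e>,<e,e>>.
[[[Q U] f] S] — [[Q U] f] of type <<s,e>,<e,e>> combines with S of type <s,e>: type <e,e>.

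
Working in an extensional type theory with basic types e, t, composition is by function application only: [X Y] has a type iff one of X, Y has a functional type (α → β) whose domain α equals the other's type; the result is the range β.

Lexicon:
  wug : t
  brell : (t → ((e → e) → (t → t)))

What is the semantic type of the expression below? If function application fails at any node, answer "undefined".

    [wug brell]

((e → e) → (t → t))

[wug brell]: (t → ((e → e) → (t → t))) applied to t yields ((e → e) → (t → t)).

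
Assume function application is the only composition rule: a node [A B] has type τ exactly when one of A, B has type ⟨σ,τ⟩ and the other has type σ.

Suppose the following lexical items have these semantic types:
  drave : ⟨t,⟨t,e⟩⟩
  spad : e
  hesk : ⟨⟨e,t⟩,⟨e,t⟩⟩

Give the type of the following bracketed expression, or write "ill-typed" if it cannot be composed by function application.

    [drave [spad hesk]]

[spad hesk]: e with ⟨⟨e,t⟩,⟨e,t⟩⟩ — neither is a function whose domain matches the other; composition fails here.

ill-typed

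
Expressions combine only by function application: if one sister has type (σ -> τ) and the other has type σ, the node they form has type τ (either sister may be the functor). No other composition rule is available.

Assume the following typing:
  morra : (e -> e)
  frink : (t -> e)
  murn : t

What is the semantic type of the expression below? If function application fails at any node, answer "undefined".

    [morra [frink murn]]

e

[frink murn]: functor frink : (t -> e), argument murn : t; result e.
[morra [frink murn]]: functor morra : (e -> e), argument [frink murn] : e; result e.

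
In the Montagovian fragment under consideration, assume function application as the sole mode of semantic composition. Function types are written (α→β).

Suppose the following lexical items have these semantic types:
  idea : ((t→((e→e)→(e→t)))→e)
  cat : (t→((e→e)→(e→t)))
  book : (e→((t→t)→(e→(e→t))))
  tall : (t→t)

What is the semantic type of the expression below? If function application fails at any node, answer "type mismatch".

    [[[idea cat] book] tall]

(e→(e→t))

[idea cat] — idea of type ((t→((e→e)→(e→t)))→e) combines with cat of type (t→((e→e)→(e→t))): type e.
[[idea cat] book] — book of type (e→((t→t)→(e→(e→t)))) combines with [idea cat] of type e: type ((t→t)→(e→(e→t))).
[[[idea cat] book] tall] — [[idea cat] book] of type ((t→t)→(e→(e→t))) combines with tall of type (t→t): type (e→(e→t)).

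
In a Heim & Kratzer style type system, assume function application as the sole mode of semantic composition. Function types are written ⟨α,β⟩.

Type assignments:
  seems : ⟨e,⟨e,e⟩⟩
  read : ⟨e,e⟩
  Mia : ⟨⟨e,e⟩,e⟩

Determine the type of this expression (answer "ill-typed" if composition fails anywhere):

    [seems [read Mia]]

At [read Mia], Mia : ⟨⟨e,e⟩,e⟩ takes read : ⟨e,e⟩, giving e.
At [seems [read Mia]], seems : ⟨e,⟨e,e⟩⟩ takes [read Mia] : e, giving ⟨e,e⟩.

⟨e,e⟩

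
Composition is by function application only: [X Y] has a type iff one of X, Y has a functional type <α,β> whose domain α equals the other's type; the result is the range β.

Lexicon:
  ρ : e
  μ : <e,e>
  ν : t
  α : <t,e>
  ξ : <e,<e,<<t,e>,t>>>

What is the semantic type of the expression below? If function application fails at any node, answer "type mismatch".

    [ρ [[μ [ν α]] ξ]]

At [ν α], α : <t,e> takes ν : t, giving e.
At [μ [ν α]], μ : <e,e> takes [ν α] : e, giving e.
At [[μ [ν α]] ξ], ξ : <e,<e,<<t,e>,t>>> takes [μ [ν α]] : e, giving <e,<<t,e>,t>>.
At [ρ [[μ [ν α]] ξ]], [[μ [ν α]] ξ] : <e,<<t,e>,t>> takes ρ : e, giving <<t,e>,t>.

<<t,e>,t>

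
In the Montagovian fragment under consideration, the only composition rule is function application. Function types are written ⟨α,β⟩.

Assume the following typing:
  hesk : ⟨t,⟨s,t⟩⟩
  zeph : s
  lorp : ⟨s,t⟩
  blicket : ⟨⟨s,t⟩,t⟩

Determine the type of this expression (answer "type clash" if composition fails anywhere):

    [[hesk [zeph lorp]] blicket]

t

[zeph lorp] — lorp of type ⟨s,t⟩ combines with zeph of type s: type t.
[hesk [zeph lorp]] — hesk of type ⟨t,⟨s,t⟩⟩ combines with [zeph lorp] of type t: type ⟨s,t⟩.
[[hesk [zeph lorp]] blicket] — blicket of type ⟨⟨s,t⟩,t⟩ combines with [hesk [zeph lorp]] of type ⟨s,t⟩: type t.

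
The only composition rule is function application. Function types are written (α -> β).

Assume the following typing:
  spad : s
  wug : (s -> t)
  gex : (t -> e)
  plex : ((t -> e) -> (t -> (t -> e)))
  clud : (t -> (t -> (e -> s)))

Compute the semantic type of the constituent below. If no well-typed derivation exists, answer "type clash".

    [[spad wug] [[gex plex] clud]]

[spad wug]: wug is (s -> t), spad is s; result t.
[gex plex]: plex is ((t -> e) -> (t -> (t -> e))), gex is (t -> e); result (t -> (t -> e)).
[[gex plex] clud]: (t -> (t -> e)) and (t -> (t -> (e -> s))) cannot combine by function application — type clash.

type clash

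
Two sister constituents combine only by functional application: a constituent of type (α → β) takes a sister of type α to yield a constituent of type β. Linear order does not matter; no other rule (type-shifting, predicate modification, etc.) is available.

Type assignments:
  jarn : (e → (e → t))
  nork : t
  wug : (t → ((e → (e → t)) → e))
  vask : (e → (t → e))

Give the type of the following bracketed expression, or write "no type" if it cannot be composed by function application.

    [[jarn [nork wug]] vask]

At [nork wug], wug : (t → ((e → (e → t)) → e)) takes nork : t, giving ((e → (e → t)) → e).
At [jarn [nork wug]], [nork wug] : ((e → (e → t)) → e) takes jarn : (e → (e → t)), giving e.
At [[jarn [nork wug]] vask], vask : (e → (t → e)) takes [jarn [nork wug]] : e, giving (t → e).

(t → e)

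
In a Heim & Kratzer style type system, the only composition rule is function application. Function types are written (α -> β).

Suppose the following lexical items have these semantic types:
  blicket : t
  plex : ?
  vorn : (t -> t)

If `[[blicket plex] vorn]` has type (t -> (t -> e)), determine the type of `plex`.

At [[blicket plex] vorn] (required: (t -> (t -> e))): vorn is (t -> t), which is not a function with range (t -> (t -> e)); hence [blicket plex] is the functor — type ((t -> t) -> (t -> (t -> e))).
At [blicket plex] (required: ((t -> t) -> (t -> (t -> e)))): blicket is t, which is not a function with range ((t -> t) -> (t -> (t -> e))); hence plex is the functor — type (t -> ((t -> t) -> (t -> (t -> e)))).

(t -> ((t -> t) -> (t -> (t -> e))))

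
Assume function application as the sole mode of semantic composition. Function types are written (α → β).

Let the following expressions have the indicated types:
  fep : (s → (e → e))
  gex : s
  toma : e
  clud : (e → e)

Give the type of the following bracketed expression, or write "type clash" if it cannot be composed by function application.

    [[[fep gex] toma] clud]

[fep gex]: fep is (s → (e → e)), gex is s; result (e → e).
[[fep gex] toma]: [fep gex] is (e → e), toma is e; result e.
[[[fep gex] toma] clud]: clud is (e → e), [[fep gex] toma] is e; result e.

e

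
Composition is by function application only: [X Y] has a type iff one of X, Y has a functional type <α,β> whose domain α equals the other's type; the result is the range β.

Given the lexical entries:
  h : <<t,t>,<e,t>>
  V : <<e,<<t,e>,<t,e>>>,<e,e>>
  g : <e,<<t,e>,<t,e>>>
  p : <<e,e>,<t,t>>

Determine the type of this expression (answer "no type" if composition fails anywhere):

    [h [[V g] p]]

[V g]: functor V : <<e,<<t,e>,<t,e>>>,<e,e>>, argument g : <e,<<t,e>,<t,e>>>; result <e,e>.
[[V g] p]: functor p : <<e,e>,<t,t>>, argument [V g] : <e,e>; result <t,t>.
[h [[V g] p]]: functor h : <<t,t>,<e,t>>, argument [[V g] p] : <t,t>; result <e,t>.

<e,t>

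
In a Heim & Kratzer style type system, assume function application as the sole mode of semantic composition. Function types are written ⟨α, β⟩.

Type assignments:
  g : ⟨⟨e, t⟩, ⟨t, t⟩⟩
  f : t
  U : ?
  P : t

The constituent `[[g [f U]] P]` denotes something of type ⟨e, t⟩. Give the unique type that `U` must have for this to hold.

[[g [f U]] P] must have type ⟨e, t⟩. The sister P has type t; that is not a function onto ⟨e, t⟩, so [g [f U]] must be the functor, of type ⟨t, ⟨e, t⟩⟩.
[g [f U]] must have type ⟨t, ⟨e, t⟩⟩. The sister g has type ⟨⟨e, t⟩, ⟨t, t⟩⟩; that is not a function onto ⟨t, ⟨e, t⟩⟩, so [f U] must be the functor, of type ⟨⟨⟨e, t⟩, ⟨t, t⟩⟩, ⟨t, ⟨e, t⟩⟩⟩.
[f U] must have type ⟨⟨⟨e, t⟩, ⟨t, t⟩⟩, ⟨t, ⟨e, t⟩⟩⟩. The sister f has type t; that is not a function onto ⟨⟨⟨e, t⟩, ⟨t, t⟩⟩, ⟨t, ⟨e, t⟩⟩⟩, so U must be the functor, of type ⟨t, ⟨⟨⟨e, t⟩, ⟨t, t⟩⟩, ⟨t, ⟨e, t⟩⟩⟩⟩.

⟨t, ⟨⟨⟨e, t⟩, ⟨t, t⟩⟩, ⟨t, ⟨e, t⟩⟩⟩⟩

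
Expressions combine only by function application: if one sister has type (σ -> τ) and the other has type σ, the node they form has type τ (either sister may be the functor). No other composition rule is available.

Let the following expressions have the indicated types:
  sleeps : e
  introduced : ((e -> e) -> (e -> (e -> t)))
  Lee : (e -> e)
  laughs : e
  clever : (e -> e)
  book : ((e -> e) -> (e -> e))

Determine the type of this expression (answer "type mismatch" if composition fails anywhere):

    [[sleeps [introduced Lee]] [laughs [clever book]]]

[introduced Lee] — introduced of type ((e -> e) -> (e -> (e -> t))) combines with Lee of type (e -> e): type (e -> (e -> t)).
[sleeps [introduced Lee]] — [introduced Lee] of type (e -> (e -> t)) combines with sleeps of type e: type (e -> t).
[clever book] — book of type ((e -> e) -> (e -> e)) combines with clever of type (e -> e): type (e -> e).
[laughs [clever book]] — [clever book] of type (e -> e) combines with laughs of type e: type e.
[[sleeps [introduced Lee]] [laughs [clever book]]] — [sleeps [introduced Lee]] of type (e -> t) combines with [laughs [clever book]] of type e: type t.

t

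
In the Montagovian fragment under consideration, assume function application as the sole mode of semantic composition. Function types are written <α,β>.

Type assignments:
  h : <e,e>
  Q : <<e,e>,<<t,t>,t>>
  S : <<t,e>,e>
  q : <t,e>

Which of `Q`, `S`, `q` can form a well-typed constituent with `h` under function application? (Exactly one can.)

Q

Q — combines: Q : <<e,e>,<<t,t>,t>> takes h : <e,e> as argument, giving <<t,t>,t>.
S : <<t,e>,e> — h needs e; S needs <t,e>; neither fits.
q : <t,e> — h needs e; q needs t; neither fits.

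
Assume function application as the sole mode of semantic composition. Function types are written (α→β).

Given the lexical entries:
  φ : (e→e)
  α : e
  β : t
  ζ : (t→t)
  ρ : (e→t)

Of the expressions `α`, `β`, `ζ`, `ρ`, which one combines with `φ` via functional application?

α

α — combines: φ : (e→e) takes α : e as argument, giving e.
β : t — no; φ wants e, and β wants nothing (atomic).
ζ : (t→t) — no; φ wants e, and ζ wants t.
ρ : (e→t) — no; φ wants e, and ρ wants e.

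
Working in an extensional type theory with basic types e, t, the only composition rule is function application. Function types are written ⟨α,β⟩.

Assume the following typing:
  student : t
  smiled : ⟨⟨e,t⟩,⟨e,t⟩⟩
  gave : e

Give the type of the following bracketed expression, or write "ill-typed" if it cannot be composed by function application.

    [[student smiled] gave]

At [student smiled]: neither t nor ⟨⟨e,t⟩,⟨e,t⟩⟩ can take the other as argument; the node is ill-typed.

ill-typed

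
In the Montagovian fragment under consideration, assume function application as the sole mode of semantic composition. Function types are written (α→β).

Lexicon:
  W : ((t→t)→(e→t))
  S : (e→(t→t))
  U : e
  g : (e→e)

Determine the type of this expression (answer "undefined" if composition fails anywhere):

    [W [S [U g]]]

At [U g], g : (e→e) takes U : e, giving e.
At [S [U g]], S : (e→(t→t)) takes [U g] : e, giving (t→t).
At [W [S [U g]]], W : ((t→t)→(e→t)) takes [S [U g]] : (t→t), giving (e→t).

(e→t)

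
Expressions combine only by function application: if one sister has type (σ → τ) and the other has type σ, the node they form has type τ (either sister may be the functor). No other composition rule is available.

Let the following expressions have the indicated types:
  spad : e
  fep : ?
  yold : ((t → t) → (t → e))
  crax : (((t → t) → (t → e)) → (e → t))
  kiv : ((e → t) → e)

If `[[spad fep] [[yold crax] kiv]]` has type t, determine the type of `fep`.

[[spad fep] [[yold crax] kiv]] is required to be t. [[yold crax] kiv] : e cannot yield t as functor, so [spad fep] : (e → t).
[spad fep] is required to be (e → t). spad : e cannot yield (e → t) as functor, so fep : (e → (e → t)).

(e → (e → t))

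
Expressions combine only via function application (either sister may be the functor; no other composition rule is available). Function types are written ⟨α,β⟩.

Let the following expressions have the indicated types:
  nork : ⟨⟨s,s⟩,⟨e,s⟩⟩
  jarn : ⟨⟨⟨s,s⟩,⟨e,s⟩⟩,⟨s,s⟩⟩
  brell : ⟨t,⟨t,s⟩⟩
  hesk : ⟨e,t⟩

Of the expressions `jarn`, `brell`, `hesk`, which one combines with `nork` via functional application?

jarn

jarn — combines: jarn : ⟨⟨⟨s,s⟩,⟨e,s⟩⟩,⟨s,s⟩⟩ takes nork : ⟨⟨s,s⟩,⟨e,s⟩⟩ as argument, giving ⟨s,s⟩.
brell : ⟨t,⟨t,s⟩⟩ — neither side's domain matches the other.
hesk : ⟨e,t⟩ — neither side's domain matches the other.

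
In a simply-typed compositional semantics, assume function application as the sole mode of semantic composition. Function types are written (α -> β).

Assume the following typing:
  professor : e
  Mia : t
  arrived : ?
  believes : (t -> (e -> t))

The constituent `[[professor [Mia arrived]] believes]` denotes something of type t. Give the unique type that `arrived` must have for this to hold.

(t -> (e -> ((t -> (e -> t)) -> t)))

[[professor [Mia arrived]] believes] must have type t. The sister believes has type (t -> (e -> t)); that is not a function onto t, so [professor [Mia arrived]] must be the functor, of type ((t -> (e -> t)) -> t).
[professor [Mia arrived]] must have type ((t -> (e -> t)) -> t). The sister professor has type e; that is not a function onto ((t -> (e -> t)) -> t), so [Mia arrived] must be the functor, of type (e -> ((t -> (e -> t)) -> t)).
[Mia arrived] must have type (e -> ((t -> (e -> t)) -> t)). The sister Mia has type t; that is not a function onto (e -> ((t -> (e -> t)) -> t)), so arrived must be the functor, of type (t -> (e -> ((t -> (e -> t)) -> t))).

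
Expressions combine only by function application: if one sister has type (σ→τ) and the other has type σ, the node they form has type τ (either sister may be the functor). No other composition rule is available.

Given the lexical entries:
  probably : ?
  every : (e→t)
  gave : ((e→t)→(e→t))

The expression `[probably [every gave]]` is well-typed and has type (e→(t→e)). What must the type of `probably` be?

For [probably [every gave]] to have type (e→(t→e)) with [every gave] of type (e→t), probably must be the function: probably : ((e→t)→(e→(t→e))).

((e→t)→(e→(t→e)))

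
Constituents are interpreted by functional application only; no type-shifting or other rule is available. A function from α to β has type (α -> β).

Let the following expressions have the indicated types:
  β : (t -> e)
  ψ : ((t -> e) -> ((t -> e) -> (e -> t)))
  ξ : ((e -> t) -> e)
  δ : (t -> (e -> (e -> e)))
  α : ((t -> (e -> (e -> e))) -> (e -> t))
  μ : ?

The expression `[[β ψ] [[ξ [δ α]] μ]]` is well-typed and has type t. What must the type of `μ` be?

(e -> (((t -> e) -> (e -> t)) -> t))

At [[β ψ] [[ξ [δ α]] μ]] (required: t): [β ψ] is ((t -> e) -> (e -> t)), which is not a function with range t; hence [[ξ [δ α]] μ] is the functor — type (((t -> e) -> (e -> t)) -> t).
At [[ξ [δ α]] μ] (required: (((t -> e) -> (e -> t)) -> t)): [ξ [δ α]] is e, which is not a function with range (((t -> e) -> (e -> t)) -> t); hence μ is the functor — type (e -> (((t -> e) -> (e -> t)) -> t)).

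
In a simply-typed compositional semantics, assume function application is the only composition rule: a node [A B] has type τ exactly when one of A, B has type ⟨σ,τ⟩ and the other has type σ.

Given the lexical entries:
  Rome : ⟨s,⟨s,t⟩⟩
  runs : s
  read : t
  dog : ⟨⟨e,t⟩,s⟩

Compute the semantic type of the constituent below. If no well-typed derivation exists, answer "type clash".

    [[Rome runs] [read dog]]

type clash

[Rome runs]: ⟨s,⟨s,t⟩⟩ applied to s yields ⟨s,t⟩.
At [read dog]: neither t nor ⟨⟨e,t⟩,s⟩ can take the other as argument; the node is ill-typed.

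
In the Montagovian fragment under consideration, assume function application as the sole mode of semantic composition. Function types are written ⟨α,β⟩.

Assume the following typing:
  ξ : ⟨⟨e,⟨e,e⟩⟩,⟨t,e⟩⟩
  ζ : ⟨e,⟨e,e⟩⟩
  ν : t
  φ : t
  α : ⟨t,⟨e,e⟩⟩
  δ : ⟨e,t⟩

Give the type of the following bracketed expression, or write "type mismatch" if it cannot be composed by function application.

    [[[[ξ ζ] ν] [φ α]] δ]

t

[ξ ζ]: ⟨⟨e,⟨e,e⟩⟩,⟨t,e⟩⟩ applied to ⟨e,⟨e,e⟩⟩ yields ⟨t,e⟩.
[[ξ ζ] ν]: ⟨t,e⟩ applied to t yields e.
[φ α]: ⟨t,⟨e,e⟩⟩ applied to t yields ⟨e,e⟩.
[[[ξ ζ] ν] [φ α]]: ⟨e,e⟩ applied to e yields e.
[[[[ξ ζ] ν] [φ α]] δ]: ⟨e,t⟩ applied to e yields t.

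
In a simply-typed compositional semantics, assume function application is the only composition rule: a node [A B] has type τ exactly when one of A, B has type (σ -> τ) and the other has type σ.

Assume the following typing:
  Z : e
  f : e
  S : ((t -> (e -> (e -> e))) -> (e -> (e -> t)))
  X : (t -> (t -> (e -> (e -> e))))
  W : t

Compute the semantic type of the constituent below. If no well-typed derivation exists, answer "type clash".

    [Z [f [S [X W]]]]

t

[X W]: functor X : (t -> (t -> (e -> (e -> e)))), argument W : t; result (t -> (e -> (e -> e))).
[S [X W]]: functor S : ((t -> (e -> (e -> e))) -> (e -> (e -> t))), argument [X W] : (t -> (e -> (e -> e))); result (e -> (e -> t)).
[f [S [X W]]]: functor [S [X W]] : (e -> (e -> t)), argument f : e; result (e -> t).
[Z [f [S [X W]]]]: functor [f [S [X W]]] : (e -> t), argument Z : e; result t.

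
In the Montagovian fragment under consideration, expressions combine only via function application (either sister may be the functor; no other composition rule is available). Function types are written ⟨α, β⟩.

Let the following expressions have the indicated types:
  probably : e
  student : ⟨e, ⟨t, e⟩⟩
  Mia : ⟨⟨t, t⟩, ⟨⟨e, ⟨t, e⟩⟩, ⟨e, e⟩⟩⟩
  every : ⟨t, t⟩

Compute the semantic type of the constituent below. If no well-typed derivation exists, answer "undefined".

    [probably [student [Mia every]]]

[Mia every]: Mia is ⟨⟨t, t⟩, ⟨⟨e, ⟨t, e⟩⟩, ⟨e, e⟩⟩⟩, every is ⟨t, t⟩; result ⟨⟨e, ⟨t, e⟩⟩, ⟨e, e⟩⟩.
[student [Mia every]]: [Mia every] is ⟨⟨e, ⟨t, e⟩⟩, ⟨e, e⟩⟩, student is ⟨e, ⟨t, e⟩⟩; result ⟨e, e⟩.
[probably [student [Mia every]]]: [student [Mia every]] is ⟨e, e⟩, probably is e; result e.

e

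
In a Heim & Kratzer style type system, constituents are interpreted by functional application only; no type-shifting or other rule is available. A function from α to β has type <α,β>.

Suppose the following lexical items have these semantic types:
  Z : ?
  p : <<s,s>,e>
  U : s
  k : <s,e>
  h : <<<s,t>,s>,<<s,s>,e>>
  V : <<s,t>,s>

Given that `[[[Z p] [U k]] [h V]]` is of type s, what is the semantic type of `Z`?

<<<s,s>,e>,<e,<<<s,s>,e>,s>>>

At [[[Z p] [U k]] [h V]] (required: s): [h V] is <<s,s>,e>, which is not a function with range s; hence [[Z p] [U k]] is the functor — type <<<s,s>,e>,s>.
At [[Z p] [U k]] (required: <<<s,s>,e>,s>): [U k] is e, which is not a function with range <<<s,s>,e>,s>; hence [Z p] is the functor — type <e,<<<s,s>,e>,s>>.
At [Z p] (required: <e,<<<s,s>,e>,s>>): p is <<s,s>,e>, which is not a function with range <e,<<<s,s>,e>,s>>; hence Z is the functor — type <<<s,s>,e>,<e,<<<s,s>,e>,s>>>.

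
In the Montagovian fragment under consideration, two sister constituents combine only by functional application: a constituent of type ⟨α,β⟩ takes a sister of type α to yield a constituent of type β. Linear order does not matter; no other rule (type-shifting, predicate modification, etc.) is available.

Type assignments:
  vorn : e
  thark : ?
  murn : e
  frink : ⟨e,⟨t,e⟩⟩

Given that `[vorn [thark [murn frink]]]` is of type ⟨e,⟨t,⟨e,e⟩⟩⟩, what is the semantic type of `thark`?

[vorn [thark [murn frink]]] is required to be ⟨e,⟨t,⟨e,e⟩⟩⟩. vorn : e cannot yield ⟨e,⟨t,⟨e,e⟩⟩⟩ as functor, so [thark [murn frink]] : ⟨e,⟨e,⟨t,⟨e,e⟩⟩⟩⟩.
[thark [murn frink]] is required to be ⟨e,⟨e,⟨t,⟨e,e⟩⟩⟩⟩. [murn frink] : ⟨t,e⟩ cannot yield ⟨e,⟨e,⟨t,⟨e,e⟩⟩⟩⟩ as functor, so thark : ⟨⟨t,e⟩,⟨e,⟨e,⟨t,⟨e,e⟩⟩⟩⟩⟩.

⟨⟨t,e⟩,⟨e,⟨e,⟨t,⟨e,e⟩⟩⟩⟩⟩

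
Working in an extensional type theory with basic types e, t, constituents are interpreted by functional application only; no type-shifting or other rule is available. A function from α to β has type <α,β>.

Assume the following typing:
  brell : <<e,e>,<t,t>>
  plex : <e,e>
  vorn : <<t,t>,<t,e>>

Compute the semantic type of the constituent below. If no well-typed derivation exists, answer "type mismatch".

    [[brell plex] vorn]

<t,e>

[brell plex]: functor brell : <<e,e>,<t,t>>, argument plex : <e,e>; result <t,t>.
[[brell plex] vorn]: functor vorn : <<t,t>,<t,e>>, argument [brell plex] : <t,t>; result <t,e>.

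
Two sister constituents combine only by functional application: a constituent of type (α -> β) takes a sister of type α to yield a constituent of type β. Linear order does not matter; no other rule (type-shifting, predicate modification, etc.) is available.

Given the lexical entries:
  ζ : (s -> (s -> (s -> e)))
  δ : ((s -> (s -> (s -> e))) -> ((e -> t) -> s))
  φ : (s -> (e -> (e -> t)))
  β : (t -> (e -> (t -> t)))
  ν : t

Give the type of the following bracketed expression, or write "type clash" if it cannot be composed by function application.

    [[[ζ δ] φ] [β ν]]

type clash

[ζ δ]: ((s -> (s -> (s -> e))) -> ((e -> t) -> s)) applied to (s -> (s -> (s -> e))) yields ((e -> t) -> s).
At [[ζ δ] φ]: neither ((e -> t) -> s) nor (s -> (e -> (e -> t))) can take the other as argument; the node is ill-typed.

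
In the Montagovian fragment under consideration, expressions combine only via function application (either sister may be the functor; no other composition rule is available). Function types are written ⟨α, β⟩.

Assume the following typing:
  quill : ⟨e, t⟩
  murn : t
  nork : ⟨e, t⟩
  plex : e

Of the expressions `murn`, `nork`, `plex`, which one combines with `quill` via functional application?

murn : t — quill needs e; murn needs nothing (atomic); neither fits.
nork : ⟨e, t⟩ — quill needs e; nork needs e; neither fits.
plex — combines: quill : ⟨e, t⟩ takes plex : e as argument, giving t.

plex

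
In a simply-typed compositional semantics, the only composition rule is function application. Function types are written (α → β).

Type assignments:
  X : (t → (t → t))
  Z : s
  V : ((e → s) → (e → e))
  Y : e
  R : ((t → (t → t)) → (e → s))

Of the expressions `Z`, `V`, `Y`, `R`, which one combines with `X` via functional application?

Z : s — neither side's domain matches the other.
V : ((e → s) → (e → e)) — neither side's domain matches the other.
Y : e — neither side's domain matches the other.
R — combines: R : ((t → (t → t)) → (e → s)) takes X : (t → (t → t)) as argument, giving (e → s).

R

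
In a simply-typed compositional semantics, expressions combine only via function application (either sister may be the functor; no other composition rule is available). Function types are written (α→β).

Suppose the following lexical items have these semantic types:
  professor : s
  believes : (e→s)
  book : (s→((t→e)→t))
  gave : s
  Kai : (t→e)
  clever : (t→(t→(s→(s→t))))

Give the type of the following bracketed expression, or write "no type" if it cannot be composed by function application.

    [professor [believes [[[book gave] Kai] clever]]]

[book gave]: book is (s→((t→e)→t)), gave is s; result ((t→e)→t).
[[book gave] Kai]: [book gave] is ((t→e)→t), Kai is (t→e); result t.
[[[book gave] Kai] clever]: clever is (t→(t→(s→(s→t)))), [[book gave] Kai] is t; result (t→(s→(s→t))).
[believes [[[book gave] Kai] clever]]: (e→s) and (t→(s→(s→t))) cannot combine by function application — type clash.

no type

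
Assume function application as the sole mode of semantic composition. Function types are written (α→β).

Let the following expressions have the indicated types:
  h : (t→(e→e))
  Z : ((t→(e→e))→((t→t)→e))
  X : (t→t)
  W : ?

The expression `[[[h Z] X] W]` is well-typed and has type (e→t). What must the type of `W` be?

[[[h Z] X] W] must have type (e→t). The sister [[h Z] X] has type e; that is not a function onto (e→t), so W must be the functor, of type (e→(e→t)).

(e→(e→t))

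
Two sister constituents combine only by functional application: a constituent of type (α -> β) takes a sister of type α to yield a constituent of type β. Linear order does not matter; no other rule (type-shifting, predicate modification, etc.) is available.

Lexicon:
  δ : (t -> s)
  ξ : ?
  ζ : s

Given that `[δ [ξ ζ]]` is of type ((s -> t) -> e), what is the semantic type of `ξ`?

(s -> ((t -> s) -> ((s -> t) -> e)))

[δ [ξ ζ]] is required to be ((s -> t) -> e). δ : (t -> s) cannot yield ((s -> t) -> e) as functor, so [ξ ζ] : ((t -> s) -> ((s -> t) -> e)).
[ξ ζ] is required to be ((t -> s) -> ((s -> t) -> e)). ζ : s cannot yield ((t -> s) -> ((s -> t) -> e)) as functor, so ξ : (s -> ((t -> s) -> ((s -> t) -> e))).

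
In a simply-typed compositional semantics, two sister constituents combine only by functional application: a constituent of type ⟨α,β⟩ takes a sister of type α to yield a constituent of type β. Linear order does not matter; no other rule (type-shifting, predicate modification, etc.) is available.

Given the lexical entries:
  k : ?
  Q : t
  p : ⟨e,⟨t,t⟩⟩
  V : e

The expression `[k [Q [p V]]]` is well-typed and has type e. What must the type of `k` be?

For [k [Q [p V]]] to have type e with [Q [p V]] of type t, k must be the function: k : ⟨t,e⟩.

⟨t,e⟩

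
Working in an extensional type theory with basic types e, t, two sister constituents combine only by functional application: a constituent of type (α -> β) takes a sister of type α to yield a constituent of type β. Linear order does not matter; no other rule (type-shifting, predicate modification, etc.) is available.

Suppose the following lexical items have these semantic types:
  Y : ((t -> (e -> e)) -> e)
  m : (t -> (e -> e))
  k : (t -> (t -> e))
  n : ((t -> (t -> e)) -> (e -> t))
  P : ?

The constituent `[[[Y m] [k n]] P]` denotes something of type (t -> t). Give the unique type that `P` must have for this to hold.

(t -> (t -> t))

[[[Y m] [k n]] P] is required to be (t -> t). [[Y m] [k n]] : t cannot yield (t -> t) as functor, so P : (t -> (t -> t)).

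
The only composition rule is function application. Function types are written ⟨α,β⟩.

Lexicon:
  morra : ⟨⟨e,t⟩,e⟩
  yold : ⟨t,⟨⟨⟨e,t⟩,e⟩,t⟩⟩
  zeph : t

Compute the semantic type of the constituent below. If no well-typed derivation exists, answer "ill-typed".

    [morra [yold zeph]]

At [yold zeph], yold : ⟨t,⟨⟨⟨e,t⟩,e⟩,t⟩⟩ takes zeph : t, giving ⟨⟨⟨e,t⟩,e⟩,t⟩.
At [morra [yold zeph]], [yold zeph] : ⟨⟨⟨e,t⟩,e⟩,t⟩ takes morra : ⟨⟨e,t⟩,e⟩, giving t.

t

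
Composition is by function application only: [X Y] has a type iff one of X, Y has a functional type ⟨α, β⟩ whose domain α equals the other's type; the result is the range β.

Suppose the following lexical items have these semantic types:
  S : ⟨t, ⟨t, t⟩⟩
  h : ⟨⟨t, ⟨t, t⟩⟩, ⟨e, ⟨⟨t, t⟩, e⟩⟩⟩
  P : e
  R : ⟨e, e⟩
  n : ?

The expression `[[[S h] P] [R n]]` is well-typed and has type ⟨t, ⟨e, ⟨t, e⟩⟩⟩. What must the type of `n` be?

[[[S h] P] [R n]] is required to be ⟨t, ⟨e, ⟨t, e⟩⟩⟩. [[S h] P] : ⟨⟨t, t⟩, e⟩ cannot yield ⟨t, ⟨e, ⟨t, e⟩⟩⟩ as functor, so [R n] : ⟨⟨⟨t, t⟩, e⟩, ⟨t, ⟨e, ⟨t, e⟩⟩⟩⟩.
[R n] is required to be ⟨⟨⟨t, t⟩, e⟩, ⟨t, ⟨e, ⟨t, e⟩⟩⟩⟩. R : ⟨e, e⟩ cannot yield ⟨⟨⟨t, t⟩, e⟩, ⟨t, ⟨e, ⟨t, e⟩⟩⟩⟩ as functor, so n : ⟨⟨e, e⟩, ⟨⟨⟨t, t⟩, e⟩, ⟨t, ⟨e, ⟨t, e⟩⟩⟩⟩⟩.

⟨⟨e, e⟩, ⟨⟨⟨t, t⟩, e⟩, ⟨t, ⟨e, ⟨t, e⟩⟩⟩⟩⟩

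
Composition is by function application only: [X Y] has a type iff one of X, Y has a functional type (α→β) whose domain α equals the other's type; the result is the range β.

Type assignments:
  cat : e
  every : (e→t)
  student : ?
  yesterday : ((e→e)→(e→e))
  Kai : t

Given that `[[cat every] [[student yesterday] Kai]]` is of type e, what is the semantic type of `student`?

(((e→e)→(e→e))→(t→(t→e)))

[[cat every] [[student yesterday] Kai]] must have type e. The sister [cat every] has type t; that is not a function onto e, so [[student yesterday] Kai] must be the functor, of type (t→e).
[[student yesterday] Kai] must have type (t→e). The sister Kai has type t; that is not a function onto (t→e), so [student yesterday] must be the functor, of type (t→(t→e)).
[student yesterday] must have type (t→(t→e)). The sister yesterday has type ((e→e)→(e→e)); that is not a function onto (t→(t→e)), so student must be the functor, of type (((e→e)→(e→e))→(t→(t→e))).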